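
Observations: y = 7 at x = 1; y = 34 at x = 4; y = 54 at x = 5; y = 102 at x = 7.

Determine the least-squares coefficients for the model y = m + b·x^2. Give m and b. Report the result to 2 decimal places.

m = 3.90, b = 1.99

Compute the Gram sums: Σ1 = 4, Σx^2 = 91, Σx^2·x^2 = 3283.
And Σy = 197, Σx^2·y = 6899.
MᵀM·[m, b]ᵀ = Mᵀy becomes [[4, 91]; [91, 3283]]·[m, b]ᵀ = [197, 6899]ᵀ.
Eliminating b: 3283·(row 1) − 91·(row 2) gives 4851·m = 3283·197 − 91·6899 = 18942, so m = 82/21.
Then b = (6899 − 91·(82/21))/3283 = 293/147.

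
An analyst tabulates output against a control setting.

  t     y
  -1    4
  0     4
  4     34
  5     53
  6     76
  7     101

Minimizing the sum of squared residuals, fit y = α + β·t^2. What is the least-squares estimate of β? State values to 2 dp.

β = 2.01

Sums needed: Σ1 = 6, Σt^2 = 127, Σt^2·t^2 = 4579.
And Σy = 272, Σt^2·y = 9558.
So XᵀX·[α, β]ᵀ = Xᵀy: [[6, 127]; [127, 4579]]·[α, β]ᵀ = [272, 9558]ᵀ.
Determinant 6·4579 − 127² = 11345.
α = (272·4579 − 127·9558)/11345 = 31622/11345; β = (6·9558 − 127·272)/11345 = 22804/11345.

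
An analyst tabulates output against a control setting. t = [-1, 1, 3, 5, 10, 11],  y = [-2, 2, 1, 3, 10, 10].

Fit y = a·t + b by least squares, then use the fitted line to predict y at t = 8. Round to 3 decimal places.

From the data, Σt·t = 257, Σt = 29, Σ1 = 6.
Moment sums: Σt·y = 232, Σy = 24.
So MᵀM·[a, b]ᵀ = Mᵀy: [[257, 29]; [29, 6]]·[a, b]ᵀ = [232, 24]ᵀ.
Eliminating b: 6·(row 1) − 29·(row 2) gives 701·a = 6·232 − 29·24 = 696, so a = 696/701.
Then b = (24 − 29·(696/701))/6 = -560/701.
At t = 8: ŷ = (696/701)·(8) + (-560/701)·(1) = 5008/701.

ŷ = 7.144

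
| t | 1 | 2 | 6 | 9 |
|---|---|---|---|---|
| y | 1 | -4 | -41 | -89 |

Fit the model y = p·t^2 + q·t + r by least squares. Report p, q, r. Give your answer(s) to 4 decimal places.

Setting ∂/∂p … = 0 gives: 7874·p + 954·q + 122·r = -8700;  954·p + 122·q + 18·r = -1054;  122·p + 18·q + 4·r = -133.
(Σt^2·t^2 = 7874, Σt^2·t = 954, Σt^2 = 122, Σt·t = 122, Σt = 18, Σ1 = 4, Σt^2·y = -8700, Σt·y = -1054, Σy = -133.)
Row-reducing yields p = -2953/3124, q = -5537/3124, r = 505/142.

p = -0.9453, q = -1.7724, r = 3.5563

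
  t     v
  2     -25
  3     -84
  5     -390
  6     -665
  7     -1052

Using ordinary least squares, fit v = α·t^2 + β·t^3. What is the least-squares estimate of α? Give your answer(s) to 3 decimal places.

α = -0.590

Entries of XᵀX: Σt^2·t^2 = 4419, Σt^2·t^3 = 27983, Σt^3·t^3 = 180723.
Right-hand side: Σt^2·v = -86094, Σt^3·v = -555694.
Determinant 4419·180723 − 27983² = 15566648.
α = ((-86094)·180723 − 27983·(-555694))/15566648 = -1147595/1945831; β = (4419·(-555694) − 27983·(-86094))/15566648 = -5805423/1945831.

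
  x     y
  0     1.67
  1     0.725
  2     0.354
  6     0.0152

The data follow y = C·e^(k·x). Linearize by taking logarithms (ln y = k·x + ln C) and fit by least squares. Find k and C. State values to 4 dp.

With ln yᵢ as the transformed response and xᵢ as the regressor:
Σx = 9.0000, Σ(x)² = 41.0000, Σln y = -5.0337, Σx·ln y = -27.5173.
Equations: 41.0000·k + 9.0000·ln C = -27.5173;  9.0000·k + 4·ln C = -5.0337.
Slope k = (n·Σx·ln y − Σx·Σln y)/(n·Σ(x)² − (Σx)²) = (4·-27.5173 − 9.0000·-5.0337)/83.0000 = -0.78031; ln C = (Σln y − k·Σx)/n = 0.49728, so C = exp(0.49728) = 1.64425.

k = -0.7803, C = 1.6442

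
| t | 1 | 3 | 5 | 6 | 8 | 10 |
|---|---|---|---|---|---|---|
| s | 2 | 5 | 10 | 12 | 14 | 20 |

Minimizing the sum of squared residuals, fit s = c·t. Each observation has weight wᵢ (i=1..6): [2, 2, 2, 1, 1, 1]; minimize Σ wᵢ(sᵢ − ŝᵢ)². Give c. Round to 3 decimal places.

c = 1.919

Normal-equation sums: Σwᵢ·t·t = 270.
Moment sums: Σwᵢ·t·s = 518.
c = 518/270 = 1.91852.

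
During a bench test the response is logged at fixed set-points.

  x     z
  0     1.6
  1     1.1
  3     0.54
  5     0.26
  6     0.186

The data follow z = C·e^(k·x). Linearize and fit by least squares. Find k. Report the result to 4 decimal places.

Let Y = ln z. Fitting Y = k·x + ln C by least squares:
Sums: Σx = 15.0000, Σ(x)² = 71.0000, Σln z = -3.0800, Σx·ln z = -18.5807.
Normal system: [[71.0000, 15.0000]; [15.0000, 5]]·[k, ln C]ᵀ = [-18.5807, -3.0800]ᵀ.
Δ = 71.0000·5 − (15.0000)² = 130.0000; k = (-18.5807·5 − 15.0000·-3.0800)/130.0000 = -0.35926, ln C = (71.0000·-3.0800 − 15.0000·-18.5807)/130.0000 = 0.46179.

k = -0.3593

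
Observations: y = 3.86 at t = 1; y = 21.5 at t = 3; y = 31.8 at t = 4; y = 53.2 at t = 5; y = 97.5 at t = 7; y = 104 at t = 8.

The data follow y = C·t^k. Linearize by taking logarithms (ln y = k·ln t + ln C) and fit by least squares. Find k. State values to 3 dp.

k = 1.622

With ln yᵢ as the transformed response and ln tᵢ as the regressor:
Σln t = 8.1197, Σ(ln t)² = 13.8297, Σln y = 21.0765, Σln t·ln y = 33.1322.
Normal system: [[13.8297, 8.1197]; [8.1197, 6]]·[k, ln C]ᵀ = [33.1322, 21.0765]ᵀ.
Solving (det = 17.0487): k = 1.62231, ln C = 1.31730.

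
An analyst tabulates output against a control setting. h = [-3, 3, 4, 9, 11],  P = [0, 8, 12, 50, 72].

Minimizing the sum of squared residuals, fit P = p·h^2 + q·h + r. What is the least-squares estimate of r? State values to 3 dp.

r = -0.505

Sums needed: Σh^2·h^2 = 21620, Σh^2·h = 2124, Σh^2 = 236, Σh·h = 236, Σh = 24, Σ1 = 5.
Right-hand side: Σh^2·P = 13026, Σh·P = 1314, ΣP = 142.
So MᵀM·[p, q, r]ᵀ = MᵀP: [[21620, 2124, 236]; [2124, 236, 24]; [236, 24, 5]]·[p, q, r]ᵀ = [13026, 1314, 142]ᵀ.
Inverting the 3×3 Gram matrix, [p, q, r]ᵀ = [21415/44313, 37511/29542, -22378/44313]ᵀ.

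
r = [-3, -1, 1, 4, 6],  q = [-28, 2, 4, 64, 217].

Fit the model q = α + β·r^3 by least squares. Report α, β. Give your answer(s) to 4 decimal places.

α = 1.2793, β = 0.9984

Forming MᵀM = [[5, 253]; [253, 51483]] and Mᵀq = [259, 51726]ᵀ gives MᵀM·[α, β]ᵀ = Mᵀq.
Eliminating β: 51483·(row 1) − 253·(row 2) gives 193406·α = 51483·259 − 253·51726 = 247419, so α = 247419/193406.
Then β = (51726 − 253·(247419/193406))/51483 = 193103/193406.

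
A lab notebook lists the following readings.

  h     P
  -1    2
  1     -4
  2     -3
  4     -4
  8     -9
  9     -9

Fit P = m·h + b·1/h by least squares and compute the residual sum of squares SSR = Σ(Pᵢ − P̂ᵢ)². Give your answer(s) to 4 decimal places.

MᵀM·[m, b]ᵀ = MᵀP reads: 167·m + 6·b = -181;  6·m + (12133/5184)·b = -85/8.
Eliminating b: (12133/5184)·(row 1) − 6·(row 2) gives (1839587/5184)·m = (12133/5184)·(-181) − 6·(-85/8) = -1865593/5184, so m = -1865593/1839587.
Then b = ((-85/8) − 6·(-1865593/1839587))/(12133/5184) = -3568536/1839587.
Residuals: -1754955/1839587, -1924219/1839587, -3307/1839587, 996158/1839587, -1185472/1839587, 630558/1839587; SSR = 5206481/1839587.

SSR = 2.8302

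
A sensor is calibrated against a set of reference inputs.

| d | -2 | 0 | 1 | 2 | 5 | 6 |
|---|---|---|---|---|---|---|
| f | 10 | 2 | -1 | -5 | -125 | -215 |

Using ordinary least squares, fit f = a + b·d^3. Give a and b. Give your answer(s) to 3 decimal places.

Compute the Gram sums: Σ1 = 6, Σd^3 = 342, Σd^3·d^3 = 62410.
And Σf = -334, Σd^3·f = -62186.
MᵀM·[a, b]ᵀ = Mᵀf becomes [[6, 342]; [342, 62410]]·[a, b]ᵀ = [-334, -62186]ᵀ.
Determinant 6·62410 − 342² = 257496.
a = ((-334)·62410 − 342·(-62186))/257496 = 52834/32187; b = (6·(-62186) − 342·(-334))/257496 = -10787/10729.

a = 1.641, b = -1.005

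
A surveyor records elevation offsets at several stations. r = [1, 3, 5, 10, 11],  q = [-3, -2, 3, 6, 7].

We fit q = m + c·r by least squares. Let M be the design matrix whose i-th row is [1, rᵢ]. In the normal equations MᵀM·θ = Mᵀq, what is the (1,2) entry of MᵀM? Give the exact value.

Row 1 ↔ basis 1, column 2 ↔ basis r, so (MᵀM)_{1,2} = Σᵢ r = (1)·(1) + (1)·(3) + (1)·(5) + (1)·(10) + (1)·(11) = 30.

30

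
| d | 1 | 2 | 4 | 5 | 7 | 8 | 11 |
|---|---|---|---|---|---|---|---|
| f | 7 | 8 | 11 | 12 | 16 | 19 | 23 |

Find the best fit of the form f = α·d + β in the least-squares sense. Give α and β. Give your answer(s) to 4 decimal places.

α = 1.6667, β = 4.6667

The normal system XᵀX·[α, β]ᵀ = Xᵀf is [[280, 38]; [38, 7]]·[α, β]ᵀ = [644, 96]ᵀ.
det = 280·7 − 38² = 516.
α = (644·7 − 38·96)/516 = 5/3; β = (280·96 − 38·644)/516 = 14/3.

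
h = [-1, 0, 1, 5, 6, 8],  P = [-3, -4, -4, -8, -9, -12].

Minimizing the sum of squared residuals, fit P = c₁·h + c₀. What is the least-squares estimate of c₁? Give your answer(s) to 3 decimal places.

c₁ = -0.963

Sums needed: Σh·h = 127, Σh = 19, Σ1 = 6.
For XᵀP: Σh·P = -191, ΣP = -40.
Normal equations: [[127, 19]; [19, 6]]·[c₁, c₀]ᵀ = [-191, -40]ᵀ.
Δ = 127·6 − 19² = 401.
c₁ = ((-191)·6 − 19·(-40))/401 = -386/401; c₀ = (127·(-40) − 19·(-191))/401 = -1451/401.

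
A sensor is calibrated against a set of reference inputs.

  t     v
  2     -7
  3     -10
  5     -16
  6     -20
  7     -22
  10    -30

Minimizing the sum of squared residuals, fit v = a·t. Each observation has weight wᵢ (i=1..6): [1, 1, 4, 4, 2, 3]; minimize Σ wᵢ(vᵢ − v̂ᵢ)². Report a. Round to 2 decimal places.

a = -3.13

The normal equations are: 655·a = -2052.
(Σwᵢ·t·t = 655, Σwᵢ·t·v = -2052.)
a = (-2052)/655 = -3.13282.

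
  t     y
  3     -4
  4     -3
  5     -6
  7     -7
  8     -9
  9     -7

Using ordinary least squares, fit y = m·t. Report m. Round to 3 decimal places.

The normal system AᵀA·[m]ᵀ = Aᵀy is [[244]]·[m]ᵀ = [-238]ᵀ.
m = (-238)/244 = -0.97541.

m = -0.975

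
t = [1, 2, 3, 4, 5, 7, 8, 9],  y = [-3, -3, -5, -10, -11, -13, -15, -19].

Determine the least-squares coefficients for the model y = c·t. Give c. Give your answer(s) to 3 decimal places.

c = -2.012

Sums needed: Σt·t = 249.
And Σt·y = -501.
Hence c = -501 / 249 ≈ -2.01205.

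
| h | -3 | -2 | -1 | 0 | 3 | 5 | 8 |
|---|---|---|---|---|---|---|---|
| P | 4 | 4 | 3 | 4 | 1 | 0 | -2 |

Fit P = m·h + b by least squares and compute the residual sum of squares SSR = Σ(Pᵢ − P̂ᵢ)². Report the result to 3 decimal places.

SSR = 1.906

Normal-equation sums: Σh·h = 112, Σh = 10, Σ1 = 7.
And Σh·P = -36, ΣP = 14.
So MᵀM·[m, b]ᵀ = MᵀP: [[112, 10]; [10, 7]]·[m, b]ᵀ = [-36, 14]ᵀ.
Determinant 112·7 − 10² = 684.
m = ((-36)·7 − 10·14)/684 = -98/171; b = (112·14 − 10·(-36))/684 = 482/171.
Residuals: -92/171, 2/57, -67/171, 202/171, -17/171, 8/171, -40/171; SSR = 326/171.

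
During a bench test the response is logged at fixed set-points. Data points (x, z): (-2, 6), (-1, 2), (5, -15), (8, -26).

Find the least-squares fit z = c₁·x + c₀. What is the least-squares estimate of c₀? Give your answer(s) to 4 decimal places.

With design matrix M, MᵀM = [[94, 10]; [10, 4]] and Mᵀz = [-297, -33]ᵀ.
Eliminating c₀: 4·(row 1) − 10·(row 2) gives 276·c₁ = 4·(-297) − 10·(-33) = -858, so c₁ = -143/46.
Then c₀ = ((-33) − 10·(-143/46))/4 = -11/23.

c₀ = -0.4783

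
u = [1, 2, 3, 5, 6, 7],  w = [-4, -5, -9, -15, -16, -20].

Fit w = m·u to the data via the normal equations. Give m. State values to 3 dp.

m = -2.839

Compute the Gram sums: Σu·u = 124.
Right-hand side: Σu·w = -352.
Normal equations: [[124]]·[m]ᵀ = [-352]ᵀ.
Hence m = -352 / 124 ≈ -2.83871.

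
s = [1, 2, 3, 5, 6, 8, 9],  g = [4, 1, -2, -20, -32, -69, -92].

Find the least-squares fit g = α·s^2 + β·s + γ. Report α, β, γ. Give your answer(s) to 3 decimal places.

Entries of XᵀX: Σs^2·s^2 = 12676, Σs^2·s = 1618, Σs^2 = 220, Σs·s = 220, Σs = 34, Σ1 = 7.
And Σs^2·g = -13530, Σs·g = -1672, Σg = -210.
XᵀX·[α, β, γ]ᵀ = Xᵀg becomes [[12676, 1618, 220]; [1618, 220, 34]; [220, 34, 7]]·[α, β, γ]ᵀ = [-13530, -1672, -210]ᵀ.
Inverting the 3×3 Gram matrix, [α, β, γ]ᵀ = [-12794/8283, 29693/8283, 3128/2761]ᵀ.

α = -1.545, β = 3.585, γ = 1.133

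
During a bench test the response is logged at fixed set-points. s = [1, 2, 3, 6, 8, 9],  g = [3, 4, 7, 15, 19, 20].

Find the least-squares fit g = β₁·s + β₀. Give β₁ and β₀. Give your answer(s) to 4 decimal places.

β₁ = 2.2857, β₀ = 0.2857

The normal equations are: 195·β₁ + 29·β₀ = 454;  29·β₁ + 6·β₀ = 68.
(Σs·s = 195, Σs = 29, Σ1 = 6, Σs·g = 454, Σg = 68.)
Determinant 195·6 − 29² = 329.
β₁ = (454·6 − 29·68)/329 = 16/7; β₀ = (195·68 − 29·454)/329 = 2/7.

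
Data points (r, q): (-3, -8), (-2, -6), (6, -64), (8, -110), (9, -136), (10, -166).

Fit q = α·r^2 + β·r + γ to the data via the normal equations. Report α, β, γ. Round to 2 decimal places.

Setting ∂/∂α … = 0 gives: 22050·α + 2422·β + 294·γ = -37056;  2422·α + 294·β + 28·γ = -4112;  294·α + 28·β + 6·γ = -490.
(Σr^2·r^2 = 22050, Σr^2·r = 2422, Σr^2 = 294, Σr·r = 294, Σr = 28, Σ1 = 6, Σr^2·q = -37056, Σr·q = -4112, Σq = -490.)
Inverting the 3×3 Gram matrix, [α, β, γ]ᵀ = [-4591/3129, -9091/5215, -3658/2235]ᵀ.

α = -1.47, β = -1.74, γ = -1.64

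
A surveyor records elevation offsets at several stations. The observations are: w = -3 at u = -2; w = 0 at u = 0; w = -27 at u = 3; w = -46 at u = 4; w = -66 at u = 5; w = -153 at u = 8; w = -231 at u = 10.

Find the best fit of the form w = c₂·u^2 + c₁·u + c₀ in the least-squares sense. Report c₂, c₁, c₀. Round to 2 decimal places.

c₂ = -2.00, c₁ = -3.06, c₀ = -0.67

The normal system AᵀA·[c₂, c₁, c₀]ᵀ = Aᵀw is [[15074, 1720, 218]; [1720, 218, 28]; [218, 28, 7]]·[c₂, c₁, c₀]ᵀ = [-35533, -4123, -526]ᵀ.
Solving the 3×3 system (Gaussian elimination) gives c₂ = -20999/10506, c₁ = -1702231/556818, c₀ = -61937/92803.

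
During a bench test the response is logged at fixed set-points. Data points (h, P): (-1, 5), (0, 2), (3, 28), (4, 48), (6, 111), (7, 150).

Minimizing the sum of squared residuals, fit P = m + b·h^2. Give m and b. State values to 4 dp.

Setting ∂/∂m … = 0 gives: 6·m + 111·b = 344;  111·m + 4035·b = 12371.
det = 6·4035 − 111² = 11889.
m = (344·4035 − 111·12371)/11889 = 1651/1321; b = (6·12371 − 111·344)/11889 = 12014/3963.

m = 1.2498, b = 3.0315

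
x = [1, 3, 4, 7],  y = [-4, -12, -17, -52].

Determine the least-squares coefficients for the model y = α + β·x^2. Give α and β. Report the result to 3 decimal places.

Forming MᵀM = [[4, 75]; [75, 2739]] and Mᵀy = [-85, -2932]ᵀ gives MᵀM·[α, β]ᵀ = Mᵀy.
Δ = 4·2739 − 75² = 5331.
α = ((-85)·2739 − 75·(-2932))/5331 = -4305/1777; β = (4·(-2932) − 75·(-85))/5331 = -5353/5331.

α = -2.423, β = -1.004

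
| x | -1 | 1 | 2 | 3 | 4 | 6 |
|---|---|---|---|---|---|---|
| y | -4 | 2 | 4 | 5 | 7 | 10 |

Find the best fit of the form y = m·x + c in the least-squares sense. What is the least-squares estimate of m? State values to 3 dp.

m = 1.932

With design matrix M, MᵀM = [[67, 15]; [15, 6]] and Mᵀy = [117, 24]ᵀ.
Δ = 67·6 − 15² = 177.
m = (117·6 − 15·24)/177 = 114/59; c = (67·24 − 15·117)/177 = -49/59.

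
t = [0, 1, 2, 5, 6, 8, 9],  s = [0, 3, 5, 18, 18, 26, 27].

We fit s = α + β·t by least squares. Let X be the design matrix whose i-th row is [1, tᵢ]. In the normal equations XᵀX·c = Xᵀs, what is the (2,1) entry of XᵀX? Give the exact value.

Row 2 ↔ basis t, column 1 ↔ basis 1, so (XᵀX)_{2,1} = Σᵢ t = (0)·(1) + (1)·(1) + (2)·(1) + (5)·(1) + (6)·(1) + (8)·(1) + (9)·(1) = 31.

31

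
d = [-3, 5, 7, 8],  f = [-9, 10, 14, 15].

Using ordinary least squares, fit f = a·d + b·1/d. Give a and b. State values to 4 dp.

a = 1.7122, b = 10.8273

With design matrix A, AᵀA = [[147, 4]; [4, 132049/705600]] and Aᵀf = [295, 71/8]ᵀ.
Eliminating b: (132049/705600)·(row 1) − 4·(row 2) gives (55249/4800)·a = (132049/705600)·295 − 4·(71/8) = 2781131/141120, so a = 13905655/8121603.
Then b = ((71/8) − 4·(13905655/8121603))/(132049/705600) = 598200/55249.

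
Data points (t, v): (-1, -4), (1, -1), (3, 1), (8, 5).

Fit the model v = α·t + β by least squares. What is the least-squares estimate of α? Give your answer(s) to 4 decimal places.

α = 0.9665

Entries of AᵀA: Σt·t = 75, Σt = 11, Σ1 = 4.
And Σt·v = 46, Σv = 1.
AᵀA·[α, β]ᵀ = Aᵀv becomes [[75, 11]; [11, 4]]·[α, β]ᵀ = [46, 1]ᵀ.
det = 75·4 − 11² = 179.
α = (46·4 − 11·1)/179 = 173/179; β = (75·1 − 11·46)/179 = -431/179.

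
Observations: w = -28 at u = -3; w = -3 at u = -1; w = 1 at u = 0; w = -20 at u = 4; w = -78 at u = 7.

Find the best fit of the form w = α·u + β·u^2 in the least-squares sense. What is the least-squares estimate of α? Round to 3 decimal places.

With design matrix M, MᵀM = [[75, 379]; [379, 2739]] and Mᵀw = [-539, -4397]ᵀ.
Eliminating β: 2739·(row 1) − 379·(row 2) gives 61784·α = 2739·(-539) − 379·(-4397) = 190142, so α = 95071/30892.
Then β = ((-4397) − 379·(95071/30892))/2739 = -62747/30892.

α = 3.078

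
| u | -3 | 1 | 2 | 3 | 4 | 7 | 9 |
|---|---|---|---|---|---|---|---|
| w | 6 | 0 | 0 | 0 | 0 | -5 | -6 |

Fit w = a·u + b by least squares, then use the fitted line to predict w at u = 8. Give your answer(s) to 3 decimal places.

ŵ = -5.284

Forming AᵀA = [[169, 23]; [23, 7]] and Aᵀw = [-107, -5]ᵀ gives AᵀA·[a, b]ᵀ = Aᵀw.
Determinant 169·7 − 23² = 654.
a = ((-107)·7 − 23·(-5))/654 = -317/327; b = (169·(-5) − 23·(-107))/654 = 808/327.
At u = 8: ŵ = (-317/327)·(8) + (808/327)·(1) = -576/109.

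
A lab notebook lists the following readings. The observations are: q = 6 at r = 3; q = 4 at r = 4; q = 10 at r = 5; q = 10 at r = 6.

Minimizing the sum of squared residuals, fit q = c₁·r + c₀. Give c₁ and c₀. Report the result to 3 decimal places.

c₁ = 1.800, c₀ = -0.600

With design matrix A, AᵀA = [[86, 18]; [18, 4]] and Aᵀq = [144, 30]ᵀ.
Determinant 86·4 − 18² = 20.
c₁ = (144·4 − 18·30)/20 = 9/5; c₀ = (86·30 − 18·144)/20 = -3/5.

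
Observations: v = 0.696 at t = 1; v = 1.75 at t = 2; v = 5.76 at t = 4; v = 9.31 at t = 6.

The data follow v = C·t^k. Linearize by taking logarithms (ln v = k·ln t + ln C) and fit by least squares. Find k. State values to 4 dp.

Let Y = ln v. Fitting Y = k·ln t + ln C by least squares:
Σln t = 3.8712, Σ(ln t)² = 5.6127, Σln v = 4.1792, Σln t·ln v = 6.8128.
Equations: 5.6127·k + 3.8712·ln C = 6.8128;  3.8712·k + 4·ln C = 4.1792.
Slope k = (n·Σln t·ln v − Σln t·Σln v)/(n·Σ(ln t)² − (Σln t)²) = (4·6.8128 − 3.8712·4.1792)/7.4645 = 1.48336; ln C = (Σln v − k·Σln t)/n = -0.39078.

k = 1.4834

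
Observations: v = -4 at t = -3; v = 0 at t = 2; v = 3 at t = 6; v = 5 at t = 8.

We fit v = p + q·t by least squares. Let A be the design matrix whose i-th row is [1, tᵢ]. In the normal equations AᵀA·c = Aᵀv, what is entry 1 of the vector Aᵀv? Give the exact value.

4

Entry 1 ↔ basis 1, so (Aᵀv)_{1} = Σᵢ vᵢ = (1)·(-4) + (1)·(0) + (1)·(3) + (1)·(5) = 4.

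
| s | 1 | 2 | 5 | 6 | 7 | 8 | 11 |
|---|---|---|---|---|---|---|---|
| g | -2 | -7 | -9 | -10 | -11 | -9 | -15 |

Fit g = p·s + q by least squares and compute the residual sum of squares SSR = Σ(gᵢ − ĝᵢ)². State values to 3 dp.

SSR = 15.250

Compute the Gram sums: Σs·s = 300, Σs = 40, Σ1 = 7.
For Mᵀg: Σs·g = -435, Σg = -63.
MᵀM·[p, q]ᵀ = Mᵀg becomes [[300, 40]; [40, 7]]·[p, q]ᵀ = [-435, -63]ᵀ.
Eliminating q: 7·(row 1) − 40·(row 2) gives 500·p = 7·(-435) − 40·(-63) = -525, so p = -21/20.
Then q = ((-63) − 40·(-21/20))/7 = -3.
Residuals: 41/20, -19/10, -3/4, -7/10, -13/20, 12/5, -9/20; SSR = 61/4.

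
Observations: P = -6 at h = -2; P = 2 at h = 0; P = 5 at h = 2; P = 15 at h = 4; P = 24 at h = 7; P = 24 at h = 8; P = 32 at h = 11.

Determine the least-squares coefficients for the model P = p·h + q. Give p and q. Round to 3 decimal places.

p = 2.956, q = 1.046

Compute the Gram sums: Σh·h = 258, Σh = 30, Σ1 = 7.
Right-hand side: Σh·P = 794, ΣP = 96.
Normal equations: [[258, 30]; [30, 7]]·[p, q]ᵀ = [794, 96]ᵀ.
Eliminating q: 7·(row 1) − 30·(row 2) gives 906·p = 7·794 − 30·96 = 2678, so p = 1339/453.
Then q = (96 − 30·(1339/453))/7 = 158/151.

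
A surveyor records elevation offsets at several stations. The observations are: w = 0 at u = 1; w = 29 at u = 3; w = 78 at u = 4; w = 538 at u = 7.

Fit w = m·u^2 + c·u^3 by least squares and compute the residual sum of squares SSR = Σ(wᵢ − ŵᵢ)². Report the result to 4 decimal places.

SSR = 8.5819

Normal-equation sums: Σu^2·u^2 = 2739, Σu^2·u^3 = 18075, Σu^3·u^3 = 122475.
Moment sums: Σu^2·w = 27871, Σu^3·w = 190309.
Normal equations: [[2739, 18075]; [18075, 122475]]·[m, c]ᵀ = [27871, 190309]ᵀ.
det = 2739·122475 − 18075² = 8753400.
m = (27871·122475 − 18075·190309)/8753400 = -19507/6484; c = (2739·190309 − 18075·27871)/8753400 = 971557/486300.
Residuals: 122867/121575, 172981/81050, -209962/121575, 36787/243150; SSR = 2086681/243150.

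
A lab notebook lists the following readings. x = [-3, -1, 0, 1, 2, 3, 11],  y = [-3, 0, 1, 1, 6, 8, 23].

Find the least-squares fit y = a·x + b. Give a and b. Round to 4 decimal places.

Entries of AᵀA: Σx·x = 145, Σx = 13, Σ1 = 7.
For Aᵀy: Σx·y = 299, Σy = 36.
Eliminating b: 7·(row 1) − 13·(row 2) gives 846·a = 7·299 − 13·36 = 1625, so a = 1625/846.
Then b = (36 − 13·(1625/846))/7 = 1333/846.

a = 1.9208, b = 1.5757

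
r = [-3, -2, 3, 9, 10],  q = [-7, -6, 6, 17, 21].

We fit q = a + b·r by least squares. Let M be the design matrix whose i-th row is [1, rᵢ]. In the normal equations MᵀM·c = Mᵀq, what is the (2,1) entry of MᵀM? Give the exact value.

17

Row 2 ↔ basis r, column 1 ↔ basis 1, so (MᵀM)_{2,1} = Σᵢ r = (-3)·(1) + (-2)·(1) + (3)·(1) + (9)·(1) + (10)·(1) = 17.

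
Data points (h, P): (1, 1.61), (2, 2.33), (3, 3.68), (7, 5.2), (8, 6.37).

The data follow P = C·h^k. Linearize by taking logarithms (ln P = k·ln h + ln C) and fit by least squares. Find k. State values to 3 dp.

Taking logs, ln P = k·ln h + ln C, so regress ln P on ln h.
Sums: Σln h = 5.8171, Σ(ln h)² = 9.7980, Σln P = 6.1253, Σln h·ln P = 9.0761.
Normal system: [[9.7980, 5.8171]; [5.8171, 5]]·[k, ln C]ᵀ = [9.0761, 6.1253]ᵀ.
Slope k = (n·Σln h·ln P − Σln h·Σln P)/(n·Σ(ln h)² − (Σln h)²) = (5·9.0761 − 5.8171·6.1253)/15.1514 = 0.64346; ln C = (Σln P − k·Σln h)/n = 0.47644.

k = 0.643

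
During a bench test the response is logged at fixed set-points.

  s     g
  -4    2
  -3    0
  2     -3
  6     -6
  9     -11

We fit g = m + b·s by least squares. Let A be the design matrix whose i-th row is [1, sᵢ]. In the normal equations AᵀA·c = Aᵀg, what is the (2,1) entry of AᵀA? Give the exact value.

10

Row 2 ↔ basis s, column 1 ↔ basis 1, so (AᵀA)_{2,1} = Σᵢ s = (-4)·(1) + (-3)·(1) + (2)·(1) + (6)·(1) + (9)·(1) = 10.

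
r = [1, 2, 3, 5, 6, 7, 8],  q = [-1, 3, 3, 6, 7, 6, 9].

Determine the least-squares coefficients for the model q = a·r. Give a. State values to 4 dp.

a = 1.0638

Sums needed: Σr·r = 188.
And Σr·q = 200.
AᵀA·[a]ᵀ = Aᵀq becomes [[188]]·[a]ᵀ = [200]ᵀ.
Hence a = 200 / 188 ≈ 1.06383.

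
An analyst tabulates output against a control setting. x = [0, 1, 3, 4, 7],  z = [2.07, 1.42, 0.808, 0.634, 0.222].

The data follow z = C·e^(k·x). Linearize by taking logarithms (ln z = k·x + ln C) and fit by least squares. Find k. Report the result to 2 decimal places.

k = -0.31

Linearized form: ln z = k·x + ln C. From the 5 transformed points,
XᵀX = [[75.0000, 15.0000]; [15.0000, 5]], rhs = [-12.6473, -1.0958]ᵀ  (here Σx = 15.0000, Σ(x)² = 75.0000, Σln z = -1.0958, Σx·ln z = -12.6473).
Slope k = (n·Σx·ln z − Σx·Σln z)/(n·Σ(x)² − (Σx)²) = (5·-12.6473 − 15.0000·-1.0958)/150.0000 = -0.31200; ln C = (Σln z − k·Σx)/n = 0.71684.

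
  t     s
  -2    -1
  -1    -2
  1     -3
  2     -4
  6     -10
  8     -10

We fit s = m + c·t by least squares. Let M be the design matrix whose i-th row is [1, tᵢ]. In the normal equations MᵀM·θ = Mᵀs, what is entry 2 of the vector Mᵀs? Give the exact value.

Entry 2 ↔ basis t, so (Mᵀs)_{2} = Σᵢ (t)·sᵢ = (-2)·(-1) + (-1)·(-2) + (1)·(-3) + (2)·(-4) + (6)·(-10) + (8)·(-10) = -147.

-147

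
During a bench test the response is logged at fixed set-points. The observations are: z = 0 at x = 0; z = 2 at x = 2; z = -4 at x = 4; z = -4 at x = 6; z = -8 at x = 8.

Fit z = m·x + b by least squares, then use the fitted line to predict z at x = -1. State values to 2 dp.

ẑ = 2.70

Compute the Gram sums: Σx·x = 120, Σx = 20, Σ1 = 5.
Moment sums: Σx·z = -100, Σz = -14.
AᵀA·[m, b]ᵀ = Aᵀz becomes [[120, 20]; [20, 5]]·[m, b]ᵀ = [-100, -14]ᵀ.
Eliminating b: 5·(row 1) − 20·(row 2) gives 200·m = 5·(-100) − 20·(-14) = -220, so m = -11/10.
Then b = ((-14) − 20·(-11/10))/5 = 8/5.
At x = -1: ẑ = (-11/10)·(-1) + (8/5)·(1) = 27/10.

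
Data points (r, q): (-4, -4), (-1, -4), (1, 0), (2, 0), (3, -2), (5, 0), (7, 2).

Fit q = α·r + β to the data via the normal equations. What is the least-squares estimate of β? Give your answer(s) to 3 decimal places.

Normal-equation sums: Σr·r = 105, Σr = 13, Σ1 = 7.
Moment sums: Σr·q = 28, Σq = -8.
Eliminating β: 7·(row 1) − 13·(row 2) gives 566·α = 7·28 − 13·(-8) = 300, so α = 150/283.
Then β = ((-8) − 13·(150/283))/7 = -602/283.

β = -2.127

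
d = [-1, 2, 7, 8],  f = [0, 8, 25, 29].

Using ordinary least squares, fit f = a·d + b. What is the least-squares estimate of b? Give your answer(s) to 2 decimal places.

b = 2.54

Sums needed: Σd·d = 118, Σd = 16, Σ1 = 4.
Moment sums: Σd·f = 423, Σf = 62.
MᵀM·[a, b]ᵀ = Mᵀf becomes [[118, 16]; [16, 4]]·[a, b]ᵀ = [423, 62]ᵀ.
Eliminating b: 4·(row 1) − 16·(row 2) gives 216·a = 4·423 − 16·62 = 700, so a = 175/54.
Then b = (62 − 16·(175/54))/4 = 137/54.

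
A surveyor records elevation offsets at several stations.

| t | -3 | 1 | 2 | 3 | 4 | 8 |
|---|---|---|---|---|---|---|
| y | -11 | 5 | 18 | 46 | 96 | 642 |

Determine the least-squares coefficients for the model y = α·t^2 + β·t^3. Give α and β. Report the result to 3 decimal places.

From the data, Σt^2·t^2 = 4531, Σt^2·t^3 = 33825, Σt^3·t^3 = 267763.
For Aᵀy: Σt^2·y = 43016, Σt^3·y = 336536.
AᵀA·[α, β]ᵀ = Aᵀy becomes [[4531, 33825]; [33825, 267763]]·[α, β]ᵀ = [43016, 336536]ᵀ.
Determinant 4531·267763 − 33825² = 69103528.
α = (43016·267763 − 33825·336536)/69103528 = 16845376/8637941; β = (4531·336536 − 33825·43016)/69103528 = 8728552/8637941.

α = 1.950, β = 1.010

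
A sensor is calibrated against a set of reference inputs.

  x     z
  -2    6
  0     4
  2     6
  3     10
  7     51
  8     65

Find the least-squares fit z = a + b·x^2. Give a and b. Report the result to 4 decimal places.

a = 2.4170, b = 0.9808

From the data, Σ1 = 6, Σx^2 = 130, Σx^2·x^2 = 6610.
Right-hand side: Σz = 142, Σx^2·z = 6797.
Normal equations: [[6, 130]; [130, 6610]]·[a, b]ᵀ = [142, 6797]ᵀ.
Eliminating b: 6610·(row 1) − 130·(row 2) gives 22760·a = 6610·142 − 130·6797 = 55010, so a = 5501/2276.
Then b = (6797 − 130·(5501/2276))/6610 = 11161/11380.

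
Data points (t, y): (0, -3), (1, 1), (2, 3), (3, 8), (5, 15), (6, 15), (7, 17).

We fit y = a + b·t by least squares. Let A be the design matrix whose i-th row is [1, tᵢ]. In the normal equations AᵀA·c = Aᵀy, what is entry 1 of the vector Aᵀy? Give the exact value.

56

Entry 1 ↔ basis 1, so (Aᵀy)_{1} = Σᵢ yᵢ = (1)·(-3) + (1)·(1) + (1)·(3) + (1)·(8) + (1)·(15) + (1)·(15) + (1)·(17) = 56.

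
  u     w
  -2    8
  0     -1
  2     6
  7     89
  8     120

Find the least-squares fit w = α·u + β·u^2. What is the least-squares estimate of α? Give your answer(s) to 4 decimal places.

α = -0.5704

From the data, Σu·u = 121, Σu·u^2 = 855, Σu^2·u^2 = 6529.
For Aᵀw: Σu·w = 1579, Σu^2·w = 12097.
det = 121·6529 − 855² = 58984.
α = (1579·6529 − 855·12097)/58984 = -8411/14746; β = (121·12097 − 855·1579)/58984 = 28423/14746.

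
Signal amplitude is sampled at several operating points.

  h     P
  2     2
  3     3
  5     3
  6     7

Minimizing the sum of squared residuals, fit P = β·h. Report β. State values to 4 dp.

The normal system XᵀX·[β]ᵀ = XᵀP is [[74]]·[β]ᵀ = [70]ᵀ.
β = 70/74 = 0.945946.

β = 0.9459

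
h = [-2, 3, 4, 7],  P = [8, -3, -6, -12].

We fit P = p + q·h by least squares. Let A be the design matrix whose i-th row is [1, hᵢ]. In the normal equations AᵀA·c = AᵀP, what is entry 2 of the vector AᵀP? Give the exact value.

-133

Entry 2 ↔ basis h, so (AᵀP)_{2} = Σᵢ (h)·Pᵢ = (-2)·(8) + (3)·(-3) + (4)·(-6) + (7)·(-12) = -133.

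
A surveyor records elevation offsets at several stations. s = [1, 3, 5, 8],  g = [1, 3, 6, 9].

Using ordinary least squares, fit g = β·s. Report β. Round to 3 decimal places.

AᵀA·[β]ᵀ = Aᵀg reads: 99·β = 112.
(Σs·s = 99, Σs·g = 112.)
β = 112/99 = 1.13131.

β = 1.131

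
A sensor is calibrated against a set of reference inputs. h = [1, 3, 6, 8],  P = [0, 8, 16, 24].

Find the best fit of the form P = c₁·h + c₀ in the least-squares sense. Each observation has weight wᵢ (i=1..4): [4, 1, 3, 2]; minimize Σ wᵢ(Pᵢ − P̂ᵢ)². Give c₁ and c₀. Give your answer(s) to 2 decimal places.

Sums needed: Σwᵢ·h·h = 249, Σwᵢ·h = 41, Σwᵢ·1 = 10.
For XᵀWP: Σwᵢ·h·P = 696, Σwᵢ·P = 104.
So XᵀWX·[c₁, c₀]ᵀ = XᵀWP: [[249, 41]; [41, 10]]·[c₁, c₀]ᵀ = [696, 104]ᵀ.
Eliminating c₀: 10·(row 1) − 41·(row 2) gives 809·c₁ = 10·696 − 41·104 = 2696, so c₁ = 2696/809.
Then c₀ = (104 − 41·(2696/809))/10 = -2640/809.

c₁ = 3.33, c₀ = -3.26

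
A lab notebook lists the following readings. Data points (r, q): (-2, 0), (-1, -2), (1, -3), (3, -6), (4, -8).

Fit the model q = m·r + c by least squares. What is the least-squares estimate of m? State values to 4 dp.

Normal-equation sums: Σr·r = 31, Σr = 5, Σ1 = 5.
And Σr·q = -51, Σq = -19.
Δ = 31·5 − 5² = 130.
m = ((-51)·5 − 5·(-19))/130 = -16/13; c = (31·(-19) − 5·(-51))/130 = -167/65.

m = -1.2308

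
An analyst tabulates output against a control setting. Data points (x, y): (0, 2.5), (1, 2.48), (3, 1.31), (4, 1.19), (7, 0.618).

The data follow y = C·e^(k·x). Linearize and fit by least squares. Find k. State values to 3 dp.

k = -0.211

Let Y = ln y. Fitting Y = k·x + ln C by least squares:
Sums: Σx = 15.0000, Σ(x)² = 75.0000, Σln y = 1.7873, Σx·ln y = -0.9547.
Normal system: [[75.0000, 15.0000]; [15.0000, 5]]·[k, ln C]ᵀ = [-0.9547, 1.7873]ᵀ.
Solving (det = 150.0000): k = -0.21055, ln C = 0.98910.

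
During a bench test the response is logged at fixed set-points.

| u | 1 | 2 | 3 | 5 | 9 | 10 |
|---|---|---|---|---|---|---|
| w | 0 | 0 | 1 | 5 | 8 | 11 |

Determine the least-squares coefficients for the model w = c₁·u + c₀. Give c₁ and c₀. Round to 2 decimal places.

Sums needed: Σu·u = 220, Σu = 30, Σ1 = 6.
Moment sums: Σu·w = 210, Σw = 25.
So MᵀM·[c₁, c₀]ᵀ = Mᵀw: [[220, 30]; [30, 6]]·[c₁, c₀]ᵀ = [210, 25]ᵀ.
Δ = 220·6 − 30² = 420.
c₁ = (210·6 − 30·25)/420 = 17/14; c₀ = (220·25 − 30·210)/420 = -40/21.

c₁ = 1.21, c₀ = -1.90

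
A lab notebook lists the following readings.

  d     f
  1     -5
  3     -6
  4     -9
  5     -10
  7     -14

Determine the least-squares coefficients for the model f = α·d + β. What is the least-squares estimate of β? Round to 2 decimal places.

Forming XᵀX = [[100, 20]; [20, 5]] and Xᵀf = [-207, -44]ᵀ gives XᵀX·[α, β]ᵀ = Xᵀf.
Δ = 100·5 − 20² = 100.
α = ((-207)·5 − 20·(-44))/100 = -31/20; β = (100·(-44) − 20·(-207))/100 = -13/5.

β = -2.60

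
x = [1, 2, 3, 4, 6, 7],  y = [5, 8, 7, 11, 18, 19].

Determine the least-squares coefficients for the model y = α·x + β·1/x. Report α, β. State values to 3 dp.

From the data, Σx·x = 115, Σx·1/x = 6, Σ1/x·1/x = 10385/7056.
For Mᵀy: Σx·y = 327, Σ1/x·y = 1663/84.
MᵀM·[α, β]ᵀ = Mᵀy becomes [[115, 6]; [6, 10385/7056]]·[α, β]ᵀ = [327, 1663/84]ᵀ.
Eliminating β: (10385/7056)·(row 1) − 6·(row 2) gives (940259/7056)·α = (10385/7056)·327 − 6·(1663/84) = 852581/2352, so α = 2557743/940259.
Then β = ((1663/84) − 6·(2557743/940259))/(10385/7056) = 2220708/940259.

α = 2.720, β = 2.362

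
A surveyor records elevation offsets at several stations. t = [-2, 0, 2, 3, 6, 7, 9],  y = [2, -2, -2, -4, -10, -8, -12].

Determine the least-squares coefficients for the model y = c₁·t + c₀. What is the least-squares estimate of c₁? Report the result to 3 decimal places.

XᵀX·[c₁, c₀]ᵀ = Xᵀy reads: 183·c₁ + 25·c₀ = -244;  25·c₁ + 7·c₀ = -36.
(Σt·t = 183, Σt = 25, Σ1 = 7, Σt·y = -244, Σy = -36.)
det = 183·7 − 25² = 656.
c₁ = ((-244)·7 − 25·(-36))/656 = -101/82; c₀ = (183·(-36) − 25·(-244))/656 = -61/82.

c₁ = -1.232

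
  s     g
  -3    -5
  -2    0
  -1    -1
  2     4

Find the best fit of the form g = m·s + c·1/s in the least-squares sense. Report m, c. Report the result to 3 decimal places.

m = 1.538, c = -0.923

From the data, Σs·s = 18, Σs·1/s = 4, Σ1/s·1/s = 29/18.
For Xᵀg: Σs·g = 24, Σ1/s·g = 14/3.
Eliminating c: (29/18)·(row 1) − 4·(row 2) gives 13·m = (29/18)·24 − 4·(14/3) = 20, so m = 20/13.
Then c = ((14/3) − 4·(20/13))/(29/18) = -12/13.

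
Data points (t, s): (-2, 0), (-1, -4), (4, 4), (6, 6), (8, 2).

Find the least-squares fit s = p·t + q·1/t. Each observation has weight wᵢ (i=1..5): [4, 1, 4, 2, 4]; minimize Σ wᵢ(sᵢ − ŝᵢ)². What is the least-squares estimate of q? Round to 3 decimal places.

Entries of AᵀWA: Σwᵢ·t·t = 409, Σwᵢ·t·1/t = 15, Σwᵢ·1/t·1/t = 341/144.
And Σwᵢ·t·s = 204, Σwᵢ·1/t·s = 11.
So AᵀWA·[p, q]ᵀ = AᵀWs: [[409, 15]; [15, 341/144]]·[p, q]ᵀ = [204, 11]ᵀ.
Eliminating q: (341/144)·(row 1) − 15·(row 2) gives (107069/144)·p = (341/144)·204 − 15·11 = 3817/12, so p = 45804/107069.
Then q = (11 − 15·(45804/107069))/(341/144) = 207216/107069.

q = 1.935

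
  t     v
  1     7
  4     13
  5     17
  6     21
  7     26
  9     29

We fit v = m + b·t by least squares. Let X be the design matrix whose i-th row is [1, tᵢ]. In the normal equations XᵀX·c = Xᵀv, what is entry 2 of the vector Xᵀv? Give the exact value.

713

Entry 2 ↔ basis t, so (Xᵀv)_{2} = Σᵢ (t)·vᵢ = (1)·(7) + (4)·(13) + (5)·(17) + (6)·(21) + (7)·(26) + (9)·(29) = 713.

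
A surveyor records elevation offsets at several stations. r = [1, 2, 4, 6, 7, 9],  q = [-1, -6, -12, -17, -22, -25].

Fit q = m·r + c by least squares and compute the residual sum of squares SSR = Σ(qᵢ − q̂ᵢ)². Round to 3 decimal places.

SSR = 7.331

From the data, Σr·r = 187, Σr = 29, Σ1 = 6.
Moment sums: Σr·q = -542, Σq = -83.
MᵀM·[m, c]ᵀ = Mᵀq becomes [[187, 29]; [29, 6]]·[m, c]ᵀ = [-542, -83]ᵀ.
Eliminating c: 6·(row 1) − 29·(row 2) gives 281·m = 6·(-542) − 29·(-83) = -845, so m = -845/281.
Then c = ((-83) − 29·(-845/281))/6 = 197/281.
Residuals: 367/281, -193/281, -189/281, 96/281, -464/281, 383/281; SSR = 2060/281.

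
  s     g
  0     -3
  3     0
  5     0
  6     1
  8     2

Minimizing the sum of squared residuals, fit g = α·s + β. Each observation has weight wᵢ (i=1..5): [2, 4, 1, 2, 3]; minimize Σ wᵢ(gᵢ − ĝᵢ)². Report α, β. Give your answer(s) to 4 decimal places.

The normal equations are: 325·α + 53·β = 60;  53·α + 12·β = 2.
(Σwᵢ·s·s = 325, Σwᵢ·s = 53, Σwᵢ·1 = 12, Σwᵢ·s·g = 60, Σwᵢ·g = 2.)
Determinant 325·12 − 53² = 1091.
α = (60·12 − 53·2)/1091 = 614/1091; β = (325·2 − 53·60)/1091 = -2530/1091.

α = 0.5628, β = -2.3190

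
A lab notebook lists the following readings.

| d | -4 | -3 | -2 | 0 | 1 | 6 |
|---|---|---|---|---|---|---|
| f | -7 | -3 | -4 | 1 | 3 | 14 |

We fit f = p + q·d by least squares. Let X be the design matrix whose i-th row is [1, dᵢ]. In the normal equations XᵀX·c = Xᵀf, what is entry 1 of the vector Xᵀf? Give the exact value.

Entry 1 ↔ basis 1, so (Xᵀf)_{1} = Σᵢ fᵢ = (1)·(-7) + (1)·(-3) + (1)·(-4) + (1)·(1) + (1)·(3) + (1)·(14) = 4.

4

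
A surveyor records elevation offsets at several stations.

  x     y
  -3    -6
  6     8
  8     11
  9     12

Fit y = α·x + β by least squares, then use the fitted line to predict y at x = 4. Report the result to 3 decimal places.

Sums needed: Σx·x = 190, Σx = 20, Σ1 = 4.
Right-hand side: Σx·y = 262, Σy = 25.
det = 190·4 − 20² = 360.
α = (262·4 − 20·25)/360 = 137/90; β = (190·25 − 20·262)/360 = -49/36.
At x = 4: ŷ = (137/90)·(4) + (-49/36)·(1) = 851/180.

ŷ = 4.728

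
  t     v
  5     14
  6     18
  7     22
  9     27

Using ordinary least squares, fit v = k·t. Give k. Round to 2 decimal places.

k = 3.01

Normal-equation sums: Σt·t = 191.
And Σt·v = 575.
So AᵀA·[k]ᵀ = Aᵀv: [[191]]·[k]ᵀ = [575]ᵀ.
Hence k = 575 / 191 ≈ 3.01047.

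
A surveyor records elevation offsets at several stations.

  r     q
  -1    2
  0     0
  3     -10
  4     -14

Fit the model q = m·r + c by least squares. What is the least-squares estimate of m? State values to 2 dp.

m = -3.24

The normal system MᵀM·[m, c]ᵀ = Mᵀq is [[26, 6]; [6, 4]]·[m, c]ᵀ = [-88, -22]ᵀ.
Eliminating c: 4·(row 1) − 6·(row 2) gives 68·m = 4·(-88) − 6·(-22) = -220, so m = -55/17.
Then c = ((-22) − 6·(-55/17))/4 = -11/17.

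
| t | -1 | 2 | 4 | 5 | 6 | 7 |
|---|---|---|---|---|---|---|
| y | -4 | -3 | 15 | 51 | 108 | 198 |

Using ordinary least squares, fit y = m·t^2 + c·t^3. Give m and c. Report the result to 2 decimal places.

Setting ∂/∂m … = 0 gives: 4595·m + 28763·c = 15089;  28763·m + 184091·c = 98557.
det = 4595·184091 − 28763² = 18587976.
m = (15089·184091 − 28763·98557)/18587976 = -14261473/4646994; c = (4595·98557 − 28763·15089)/18587976 = 4716127/4646994.

m = -3.07, c = 1.01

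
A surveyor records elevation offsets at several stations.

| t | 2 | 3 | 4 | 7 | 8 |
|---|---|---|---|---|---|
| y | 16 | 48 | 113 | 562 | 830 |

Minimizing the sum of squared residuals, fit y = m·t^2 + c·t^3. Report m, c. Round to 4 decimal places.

Compute the Gram sums: Σt^2·t^2 = 6850, Σt^2·t^3 = 50874, Σt^3·t^3 = 384682.
Right-hand side: Σt^2·y = 82962, Σt^3·y = 626382.
det = 6850·384682 − 50874² = 46907824.
m = (82962·384682 − 50874·626382)/46907824 = 5928777/5863478; c = (6850·626382 − 50874·82962)/46907824 = 8763489/5863478.

m = 1.0111, c = 1.4946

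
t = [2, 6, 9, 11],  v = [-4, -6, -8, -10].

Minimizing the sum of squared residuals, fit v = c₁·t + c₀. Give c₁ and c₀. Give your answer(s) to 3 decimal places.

Sums needed: Σt·t = 242, Σt = 28, Σ1 = 4.
For Mᵀv: Σt·v = -226, Σv = -28.
So MᵀM·[c₁, c₀]ᵀ = Mᵀv: [[242, 28]; [28, 4]]·[c₁, c₀]ᵀ = [-226, -28]ᵀ.
Δ = 242·4 − 28² = 184.
c₁ = ((-226)·4 − 28·(-28))/184 = -15/23; c₀ = (242·(-28) − 28·(-226))/184 = -56/23.

c₁ = -0.652, c₀ = -2.435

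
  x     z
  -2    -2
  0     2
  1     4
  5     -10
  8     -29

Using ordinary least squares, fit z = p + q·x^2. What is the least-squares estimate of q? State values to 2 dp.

q = -0.49

With design matrix A, AᵀA = [[5, 94]; [94, 4738]] and Aᵀz = [-35, -2110]ᵀ.
Eliminating q: 4738·(row 1) − 94·(row 2) gives 14854·p = 4738·(-35) − 94·(-2110) = 32510, so p = 16255/7427.
Then q = ((-2110) − 94·(16255/7427))/4738 = -3630/7427.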